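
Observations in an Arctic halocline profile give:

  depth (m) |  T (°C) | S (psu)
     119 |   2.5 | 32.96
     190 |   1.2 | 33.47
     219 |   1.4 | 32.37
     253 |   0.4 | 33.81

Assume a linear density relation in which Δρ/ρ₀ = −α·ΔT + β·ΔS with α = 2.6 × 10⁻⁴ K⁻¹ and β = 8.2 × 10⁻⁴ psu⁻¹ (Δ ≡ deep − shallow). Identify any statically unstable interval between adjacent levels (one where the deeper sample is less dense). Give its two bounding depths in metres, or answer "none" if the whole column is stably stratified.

Evaluate Δρ/ρ₀ = −αΔT + βΔS across each adjacent pair:
  119–190 m: −αΔT+βΔS = −(2.6 × 10⁻⁴)(-1.3)+(8.2 × 10⁻⁴)(+0.51) = 7.6 × 10⁻⁴ → stable
  190–219 m: −αΔT+βΔS = −(2.6 × 10⁻⁴)(+0.2)+(8.2 × 10⁻⁴)(-1.10) = -9.5 × 10⁻⁴ → UNSTABLE
  219–253 m: −αΔT+βΔS = −(2.6 × 10⁻⁴)(-1.0)+(8.2 × 10⁻⁴)(+1.44) = 1.4 × 10⁻³ → stable
The 190–219 m interval has Δρ < 0: lighter water underlies denser water.

190–219 m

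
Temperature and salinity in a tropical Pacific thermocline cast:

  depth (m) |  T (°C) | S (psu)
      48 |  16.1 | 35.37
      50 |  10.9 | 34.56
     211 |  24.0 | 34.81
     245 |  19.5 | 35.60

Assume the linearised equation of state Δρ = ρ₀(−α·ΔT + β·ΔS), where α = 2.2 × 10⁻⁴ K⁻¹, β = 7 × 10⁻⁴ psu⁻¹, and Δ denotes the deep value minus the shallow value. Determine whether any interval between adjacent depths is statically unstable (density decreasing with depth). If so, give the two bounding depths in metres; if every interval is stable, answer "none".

50–211 m

Evaluate Δρ/ρ₀ = −αΔT + βΔS across each adjacent pair:
  48–50 m: −αΔT+βΔS = −(2.2 × 10⁻⁴)(-5.2)+(7 × 10⁻⁴)(-0.81) = 5.8 × 10⁻⁴ → stable
  50–211 m: −αΔT+βΔS = −(2.2 × 10⁻⁴)(+13.1)+(7 × 10⁻⁴)(+0.25) = -2.7 × 10⁻³ → UNSTABLE
  211–245 m: −αΔT+βΔS = −(2.2 × 10⁻⁴)(-4.5)+(7 × 10⁻⁴)(+0.79) = 1.5 × 10⁻³ → stable
The 50–211 m interval has Δρ < 0: lighter water underlies denser water.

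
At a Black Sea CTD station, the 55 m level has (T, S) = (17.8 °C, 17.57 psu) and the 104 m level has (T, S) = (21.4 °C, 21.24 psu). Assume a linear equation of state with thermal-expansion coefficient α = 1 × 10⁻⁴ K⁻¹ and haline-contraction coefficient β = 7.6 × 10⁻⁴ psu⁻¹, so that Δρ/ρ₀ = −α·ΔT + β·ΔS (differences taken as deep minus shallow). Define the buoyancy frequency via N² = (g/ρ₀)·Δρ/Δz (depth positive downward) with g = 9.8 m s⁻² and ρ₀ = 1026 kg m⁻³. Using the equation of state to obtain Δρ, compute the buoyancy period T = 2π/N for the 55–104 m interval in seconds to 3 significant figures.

ΔT = +3.6 K, ΔS = +3.67 psu (deep − shallow).
Δρ/ρ₀ = −αΔT + βΔS = -3.60 × 10⁻⁴ + 2.7892 × 10⁻³ = 2.4292 × 10⁻³, so Δρ ≈ 2.492 kg m⁻³.
N² = (g/ρ₀)·Δρ/Δz = g·(Δρ/ρ₀)/Δz = 9.8 × 2.4292 × 10⁻³ / 49 = 4.8584 × 10⁻⁴ s⁻².
N = √(4.8584 × 10⁻⁴) = 0.022042 rad s⁻¹ → T = 2π/N = 285.06 s ≈ 285 s.

285 s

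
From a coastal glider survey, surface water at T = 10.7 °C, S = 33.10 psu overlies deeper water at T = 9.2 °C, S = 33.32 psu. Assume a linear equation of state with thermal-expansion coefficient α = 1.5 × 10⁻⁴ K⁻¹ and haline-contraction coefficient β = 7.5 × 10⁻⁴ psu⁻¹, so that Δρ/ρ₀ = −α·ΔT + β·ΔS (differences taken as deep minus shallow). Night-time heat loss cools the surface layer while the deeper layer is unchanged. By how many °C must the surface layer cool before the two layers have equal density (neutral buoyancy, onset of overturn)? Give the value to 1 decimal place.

Neutral buoyancy requires Δρ = 0, i.e. −α(T_deep − T_surf′) + β(S_deep − S_surf) = 0.
T_surf′ = T_deep − (β/α)·ΔS = 9.2 − (7.5 × 10⁻⁴/1.5 × 10⁻⁴)·(+0.22) = 8.100 °C.
Cooling required: 10.7 − (8.100) = 2.600 °C.

2.6 °C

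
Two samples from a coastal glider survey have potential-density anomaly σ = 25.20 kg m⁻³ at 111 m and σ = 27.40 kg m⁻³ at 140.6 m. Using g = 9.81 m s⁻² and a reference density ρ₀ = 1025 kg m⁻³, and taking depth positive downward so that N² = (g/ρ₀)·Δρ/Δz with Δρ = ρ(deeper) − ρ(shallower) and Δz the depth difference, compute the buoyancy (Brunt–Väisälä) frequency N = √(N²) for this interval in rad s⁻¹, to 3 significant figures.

Δρ = 1027.40 − 1025.20 = 2.20 kg m⁻³ over Δz = 140.6 − 111 = 29.6 m.
N² = (9.81/1025) × (2.20/29.6) = 7.1134 × 10⁻⁴ s⁻².
N = √(7.1134 × 10⁻⁴) = 0.026671 rad s⁻¹ ≈ 0.0267 rad s⁻¹.

0.0267 rad s⁻¹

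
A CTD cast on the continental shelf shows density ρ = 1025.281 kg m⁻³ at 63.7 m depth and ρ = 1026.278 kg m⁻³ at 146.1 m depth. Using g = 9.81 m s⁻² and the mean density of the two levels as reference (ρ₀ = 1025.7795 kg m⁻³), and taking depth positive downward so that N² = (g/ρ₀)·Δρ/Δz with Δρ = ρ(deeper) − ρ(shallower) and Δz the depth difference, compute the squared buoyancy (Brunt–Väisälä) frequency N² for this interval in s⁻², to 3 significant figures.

1.16 × 10⁻⁴ s⁻²

Δρ = 1026.278 − 1025.281 = 0.997 kg m⁻³ over Δz = 146.1 − 63.7 = 82.4 m.
N² = (9.81/1025.7795) × (0.997/82.4) = 1.1571 × 10⁻⁴ s⁻² ≈ 1.16 × 10⁻⁴ s⁻².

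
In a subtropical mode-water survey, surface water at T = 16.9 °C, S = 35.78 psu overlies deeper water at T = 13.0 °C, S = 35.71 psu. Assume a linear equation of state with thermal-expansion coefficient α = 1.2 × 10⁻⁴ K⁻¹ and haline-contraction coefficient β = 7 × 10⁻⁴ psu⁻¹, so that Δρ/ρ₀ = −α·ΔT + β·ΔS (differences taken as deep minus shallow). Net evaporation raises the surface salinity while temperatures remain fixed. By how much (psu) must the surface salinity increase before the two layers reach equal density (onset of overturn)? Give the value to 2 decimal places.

Neutral buoyancy requires −α(T_deep − T_surf) + β(S_deep − S_surf′) = 0.
S_surf′ = S_deep − (α/β)·ΔT = 35.71 − (1.2 × 10⁻⁴/7 × 10⁻⁴)·(-3.9) = 36.3786 psu.
Increase required: 36.3786 − 35.78 = 0.5986 psu.

0.60 psu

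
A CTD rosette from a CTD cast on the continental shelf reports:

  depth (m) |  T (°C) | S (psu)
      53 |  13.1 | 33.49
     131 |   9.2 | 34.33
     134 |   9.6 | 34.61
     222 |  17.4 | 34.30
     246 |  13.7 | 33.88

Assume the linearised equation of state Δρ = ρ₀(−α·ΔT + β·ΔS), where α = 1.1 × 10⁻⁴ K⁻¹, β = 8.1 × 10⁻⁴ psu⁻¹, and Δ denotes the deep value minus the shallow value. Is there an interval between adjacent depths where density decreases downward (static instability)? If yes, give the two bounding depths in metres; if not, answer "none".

Evaluate Δρ/ρ₀ = −αΔT + βΔS across each adjacent pair:
  53–131 m: −αΔT+βΔS = −(1.1 × 10⁻⁴)(-3.9)+(8.1 × 10⁻⁴)(+0.84) = 1.1 × 10⁻³ → stable
  131–134 m: −αΔT+βΔS = −(1.1 × 10⁻⁴)(+0.4)+(8.1 × 10⁻⁴)(+0.28) = 1.8 × 10⁻⁴ → stable
  134–222 m: −αΔT+βΔS = −(1.1 × 10⁻⁴)(+7.8)+(8.1 × 10⁻⁴)(-0.31) = -1.1 × 10⁻³ → UNSTABLE
  222–246 m: −αΔT+βΔS = −(1.1 × 10⁻⁴)(-3.7)+(8.1 × 10⁻⁴)(-0.42) = 6.7 × 10⁻⁵ → stable
The 134–222 m interval has Δρ < 0: lighter water underlies denser water.

134–222 m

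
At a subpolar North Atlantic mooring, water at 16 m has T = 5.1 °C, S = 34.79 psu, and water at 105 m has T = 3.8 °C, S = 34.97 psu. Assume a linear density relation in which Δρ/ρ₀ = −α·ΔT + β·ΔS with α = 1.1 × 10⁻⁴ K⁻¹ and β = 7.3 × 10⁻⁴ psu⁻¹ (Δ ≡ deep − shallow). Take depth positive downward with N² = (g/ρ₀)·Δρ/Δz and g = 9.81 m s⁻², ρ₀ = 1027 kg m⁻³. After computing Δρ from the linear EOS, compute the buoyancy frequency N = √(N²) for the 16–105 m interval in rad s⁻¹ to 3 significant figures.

ΔT = -1.3 K, ΔS = +0.18 psu (deep − shallow).
Δρ/ρ₀ = −αΔT + βΔS = 1.43 × 10⁻⁴ + 1.314 × 10⁻⁴ = 2.744 × 10⁻⁴, so Δρ ≈ 0.2818 kg m⁻³.
N² = (g/ρ₀)·Δρ/Δz = g·(Δρ/ρ₀)/Δz = 9.81 × 2.744 × 10⁻⁴ / 89 = 3.0246 × 10⁻⁵ s⁻².
N = √(3.0246 × 10⁻⁵) = 5.4996 × 10⁻³ rad s⁻¹ ≈ 5.50 × 10⁻³ rad s⁻¹.

5.50 × 10⁻³ rad s⁻¹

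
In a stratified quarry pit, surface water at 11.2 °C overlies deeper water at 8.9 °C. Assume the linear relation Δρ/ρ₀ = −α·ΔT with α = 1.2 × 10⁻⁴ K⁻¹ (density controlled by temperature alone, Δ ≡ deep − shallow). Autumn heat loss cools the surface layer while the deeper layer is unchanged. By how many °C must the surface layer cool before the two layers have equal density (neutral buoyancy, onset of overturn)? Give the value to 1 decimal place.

2.3 °C

With temperature the only control, equal density requires T_surf′ = T_deep.
T_surf′ = 8.9 °C.
Cooling required: 11.2 − 8.9 = 2.3 °C.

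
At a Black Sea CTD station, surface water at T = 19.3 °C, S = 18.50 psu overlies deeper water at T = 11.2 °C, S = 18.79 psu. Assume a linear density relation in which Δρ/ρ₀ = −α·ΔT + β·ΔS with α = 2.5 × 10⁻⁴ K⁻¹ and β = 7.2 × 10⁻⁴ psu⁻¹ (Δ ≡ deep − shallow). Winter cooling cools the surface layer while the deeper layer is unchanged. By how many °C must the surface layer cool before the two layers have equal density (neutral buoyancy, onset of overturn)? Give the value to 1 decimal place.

Neutral buoyancy requires Δρ = 0, i.e. −α(T_deep − T_surf′) + β(S_deep − S_surf) = 0.
T_surf′ = T_deep − (β/α)·ΔS = 11.2 − (7.2 × 10⁻⁴/2.5 × 10⁻⁴)·(+0.29) = 10.365 °C.
Cooling required: 19.3 − (10.365) = 8.935 °C.

8.9 °C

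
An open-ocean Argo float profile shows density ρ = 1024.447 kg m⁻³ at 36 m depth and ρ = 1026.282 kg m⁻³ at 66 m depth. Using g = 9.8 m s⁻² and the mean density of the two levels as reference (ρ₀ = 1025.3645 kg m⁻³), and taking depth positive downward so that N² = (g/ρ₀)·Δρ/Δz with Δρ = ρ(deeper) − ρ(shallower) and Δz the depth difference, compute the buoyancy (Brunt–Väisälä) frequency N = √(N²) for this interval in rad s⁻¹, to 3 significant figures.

0.0242 rad s⁻¹

Δρ = 1026.282 − 1024.447 = 1.835 kg m⁻³ over Δz = 66 − 36 = 30 m.
N² = (9.8/1025.3645) × (1.835/30) = 5.8461 × 10⁻⁴ s⁻².
N = √(5.8461 × 10⁻⁴) = 0.024179 rad s⁻¹ ≈ 0.0242 rad s⁻¹.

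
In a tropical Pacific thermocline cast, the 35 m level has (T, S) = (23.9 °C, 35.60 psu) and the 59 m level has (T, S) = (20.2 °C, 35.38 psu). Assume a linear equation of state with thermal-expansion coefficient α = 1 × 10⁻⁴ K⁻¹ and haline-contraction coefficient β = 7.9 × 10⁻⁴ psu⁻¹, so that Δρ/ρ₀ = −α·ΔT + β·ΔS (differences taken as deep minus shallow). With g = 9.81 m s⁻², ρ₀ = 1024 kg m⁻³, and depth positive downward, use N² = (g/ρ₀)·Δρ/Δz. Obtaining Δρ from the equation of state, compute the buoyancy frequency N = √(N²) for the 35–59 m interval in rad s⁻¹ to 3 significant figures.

ΔT = -3.7 K, ΔS = -0.22 psu (deep − shallow).
Δρ/ρ₀ = −αΔT + βΔS = 3.70 × 10⁻⁴ − 1.738 × 10⁻⁴ = 1.962 × 10⁻⁴, so Δρ ≈ 0.2009 kg m⁻³.
N² = (g/ρ₀)·Δρ/Δz = g·(Δρ/ρ₀)/Δz = 9.81 × 1.962 × 10⁻⁴ / 24 = 8.0197 × 10⁻⁵ s⁻².
N = √(8.0197 × 10⁻⁵) = 8.9553 × 10⁻³ rad s⁻¹ ≈ 8.96 × 10⁻³ rad s⁻¹.

8.96 × 10⁻³ rad s⁻¹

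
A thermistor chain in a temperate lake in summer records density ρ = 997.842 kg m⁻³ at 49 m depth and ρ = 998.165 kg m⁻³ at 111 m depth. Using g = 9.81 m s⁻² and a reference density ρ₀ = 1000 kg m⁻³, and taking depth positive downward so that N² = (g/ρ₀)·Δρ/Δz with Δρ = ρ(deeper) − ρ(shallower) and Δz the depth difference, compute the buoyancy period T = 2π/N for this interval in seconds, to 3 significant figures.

879 s

Δρ = 998.165 − 997.842 = 0.323 kg m⁻³ over Δz = 111 − 49 = 62 m.
N² = (9.81/1000) × (0.323/62) = 5.1107 × 10⁻⁵ s⁻².
N = √(5.1107 × 10⁻⁵) = 7.1489 × 10⁻³ rad s⁻¹, so T = 2π/N = 878.90 s ≈ 879 s.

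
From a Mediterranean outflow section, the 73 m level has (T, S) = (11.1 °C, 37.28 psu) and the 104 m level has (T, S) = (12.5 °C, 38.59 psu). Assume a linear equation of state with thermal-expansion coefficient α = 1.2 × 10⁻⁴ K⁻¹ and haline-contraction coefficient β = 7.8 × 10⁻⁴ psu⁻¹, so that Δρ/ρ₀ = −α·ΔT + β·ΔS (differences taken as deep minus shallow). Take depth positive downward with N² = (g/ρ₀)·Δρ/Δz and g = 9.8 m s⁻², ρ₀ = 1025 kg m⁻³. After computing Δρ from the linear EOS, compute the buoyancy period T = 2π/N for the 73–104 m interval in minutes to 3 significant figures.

ΔT = +1.4 K, ΔS = +1.31 psu (deep − shallow).
Δρ/ρ₀ = −αΔT + βΔS = -1.68 × 10⁻⁴ + 1.0218 × 10⁻³ = 8.538 × 10⁻⁴, so Δρ ≈ 0.8751 kg m⁻³.
N² = (g/ρ₀)·Δρ/Δz = g·(Δρ/ρ₀)/Δz = 9.8 × 8.538 × 10⁻⁴ / 31 = 2.6991 × 10⁻⁴ s⁻².
N = √(2.6991 × 10⁻⁴) = 0.016429 rad s⁻¹ → T = 2π/N = 382.44 s = 6.3740 min ≈ 6.37 min.

6.37 min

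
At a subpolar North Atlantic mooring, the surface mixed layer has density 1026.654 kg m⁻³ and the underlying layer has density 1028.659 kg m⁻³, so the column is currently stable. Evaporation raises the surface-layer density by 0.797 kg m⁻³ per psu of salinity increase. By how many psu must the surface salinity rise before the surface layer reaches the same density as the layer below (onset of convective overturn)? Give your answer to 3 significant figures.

2.52 psu

Density deficit of the surface layer: 1028.659 − 1026.654 = 2.005 kg m⁻³.
Required change = 2.005 / 0.797 = 2.52 psu.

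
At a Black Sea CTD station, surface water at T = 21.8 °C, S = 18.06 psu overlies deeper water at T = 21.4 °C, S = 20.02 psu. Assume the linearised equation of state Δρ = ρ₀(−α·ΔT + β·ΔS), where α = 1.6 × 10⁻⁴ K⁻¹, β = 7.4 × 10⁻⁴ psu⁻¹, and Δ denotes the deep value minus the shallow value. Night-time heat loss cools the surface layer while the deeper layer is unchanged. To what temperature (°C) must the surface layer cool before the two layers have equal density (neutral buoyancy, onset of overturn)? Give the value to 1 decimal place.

12.3 °C

Neutral buoyancy requires Δρ = 0, i.e. −α(T_deep − T_surf′) + β(S_deep − S_surf) = 0.
T_surf′ = T_deep − (β/α)·ΔS = 21.4 − (7.4 × 10⁻⁴/1.6 × 10⁻⁴)·(+1.96) = 12.335 °C.
Cooling required: 21.8 − (12.335) = 9.465 °C.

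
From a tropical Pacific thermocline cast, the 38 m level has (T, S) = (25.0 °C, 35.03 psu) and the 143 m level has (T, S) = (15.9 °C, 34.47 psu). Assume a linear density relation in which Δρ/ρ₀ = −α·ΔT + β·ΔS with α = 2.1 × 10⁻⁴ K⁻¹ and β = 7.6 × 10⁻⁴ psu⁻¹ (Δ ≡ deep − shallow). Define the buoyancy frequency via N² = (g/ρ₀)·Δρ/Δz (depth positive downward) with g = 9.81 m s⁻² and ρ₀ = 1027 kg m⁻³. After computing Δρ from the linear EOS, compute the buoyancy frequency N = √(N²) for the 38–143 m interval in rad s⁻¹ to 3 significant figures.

ΔT = -9.1 K, ΔS = -0.56 psu (deep − shallow).
Δρ/ρ₀ = −αΔT + βΔS = 1.911 × 10⁻³ − 4.256 × 10⁻⁴ = 1.4854 × 10⁻³, so Δρ ≈ 1.526 kg m⁻³.
N² = (g/ρ₀)·Δρ/Δz = g·(Δρ/ρ₀)/Δz = 9.81 × 1.4854 × 10⁻³ / 105 = 1.3878 × 10⁻⁴ s⁻².
N = √(1.3878 × 10⁻⁴) = 0.011780 rad s⁻¹ ≈ 0.0118 rad s⁻¹.

0.0118 rad s⁻¹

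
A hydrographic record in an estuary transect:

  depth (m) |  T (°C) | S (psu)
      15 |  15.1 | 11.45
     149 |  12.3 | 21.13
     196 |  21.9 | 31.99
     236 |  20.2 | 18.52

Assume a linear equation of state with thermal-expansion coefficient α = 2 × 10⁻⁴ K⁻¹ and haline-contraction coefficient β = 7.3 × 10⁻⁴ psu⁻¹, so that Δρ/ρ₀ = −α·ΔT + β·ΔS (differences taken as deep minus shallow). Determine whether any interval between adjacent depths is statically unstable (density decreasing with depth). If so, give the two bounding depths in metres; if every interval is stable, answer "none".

Evaluate Δρ/ρ₀ = −αΔT + βΔS across each adjacent pair:
  15–149 m: −αΔT+βΔS = −(2 × 10⁻⁴)(-2.8)+(7.3 × 10⁻⁴)(+9.68) = 7.6 × 10⁻³ → stable
  149–196 m: −αΔT+βΔS = −(2 × 10⁻⁴)(+9.6)+(7.3 × 10⁻⁴)(+10.86) = 6.0 × 10⁻³ → stable
  196–236 m: −αΔT+βΔS = −(2 × 10⁻⁴)(-1.7)+(7.3 × 10⁻⁴)(-13.47) = -9.5 × 10⁻³ → UNSTABLE
The 196–236 m interval has Δρ < 0: lighter water underlies denser water.

196–236 m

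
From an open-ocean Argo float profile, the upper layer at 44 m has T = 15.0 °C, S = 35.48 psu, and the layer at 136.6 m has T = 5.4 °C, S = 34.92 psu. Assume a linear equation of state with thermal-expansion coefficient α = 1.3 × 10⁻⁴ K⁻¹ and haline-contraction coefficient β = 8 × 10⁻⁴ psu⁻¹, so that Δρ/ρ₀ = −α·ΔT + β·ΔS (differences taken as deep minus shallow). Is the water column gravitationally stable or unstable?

ΔT = 5.4 − 15.0 = -9.6 K and ΔS = 34.92 − 35.48 = -0.56 psu (deep − shallow).
−αΔT = 1.248 × 10⁻³; βΔS = -4.48 × 10⁻⁴; sum Δρ/ρ₀ = 8.00 × 10⁻⁴.
Δρ/ρ₀ > 0, so Δρ > 0: deeper water is denser → statically stable.

stable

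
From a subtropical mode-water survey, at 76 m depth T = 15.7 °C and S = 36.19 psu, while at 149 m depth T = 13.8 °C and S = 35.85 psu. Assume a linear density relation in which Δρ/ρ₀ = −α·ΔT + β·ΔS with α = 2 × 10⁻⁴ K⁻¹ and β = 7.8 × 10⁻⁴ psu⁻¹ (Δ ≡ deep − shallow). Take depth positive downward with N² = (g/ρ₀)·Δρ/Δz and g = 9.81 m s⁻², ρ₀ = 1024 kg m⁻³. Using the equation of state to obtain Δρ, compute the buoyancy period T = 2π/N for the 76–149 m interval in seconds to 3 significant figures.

1.60 × 10³ s

ΔT = -1.9 K, ΔS = -0.34 psu (deep − shallow).
Δρ/ρ₀ = −αΔT + βΔS = 3.80 × 10⁻⁴ − 2.652 × 10⁻⁴ = 1.148 × 10⁻⁴, so Δρ ≈ 0.1176 kg m⁻³.
N² = (g/ρ₀)·Δρ/Δz = g·(Δρ/ρ₀)/Δz = 9.81 × 1.148 × 10⁻⁴ / 73 = 1.5427 × 10⁻⁵ s⁻².
N = √(1.5427 × 10⁻⁵) = 3.9277 × 10⁻³ rad s⁻¹ → T = 2π/N = 1.5997 × 10³ s ≈ 1.60 × 10³ s.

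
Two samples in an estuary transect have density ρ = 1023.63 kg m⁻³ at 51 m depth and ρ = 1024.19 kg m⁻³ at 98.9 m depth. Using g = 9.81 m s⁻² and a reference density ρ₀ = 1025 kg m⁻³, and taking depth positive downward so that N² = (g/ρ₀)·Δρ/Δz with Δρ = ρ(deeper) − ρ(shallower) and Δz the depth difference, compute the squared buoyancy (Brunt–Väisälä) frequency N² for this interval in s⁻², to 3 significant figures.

1.12 × 10⁻⁴ s⁻²

Δρ = 1024.19 − 1023.63 = 0.56 kg m⁻³ over Δz = 98.9 − 51 = 47.9 m.
N² = (9.81/1025) × (0.56/47.9) = 1.1189 × 10⁻⁴ s⁻² ≈ 1.12 × 10⁻⁴ s⁻².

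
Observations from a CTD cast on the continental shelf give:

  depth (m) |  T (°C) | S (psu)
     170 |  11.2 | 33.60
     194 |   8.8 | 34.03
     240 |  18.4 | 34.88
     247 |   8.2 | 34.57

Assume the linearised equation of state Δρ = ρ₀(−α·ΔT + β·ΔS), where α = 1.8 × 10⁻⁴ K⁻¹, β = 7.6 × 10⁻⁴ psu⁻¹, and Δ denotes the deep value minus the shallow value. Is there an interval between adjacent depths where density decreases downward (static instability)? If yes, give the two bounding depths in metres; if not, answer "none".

Evaluate Δρ/ρ₀ = −αΔT + βΔS across each adjacent pair:
  170–194 m: −αΔT+βΔS = −(1.8 × 10⁻⁴)(-2.4)+(7.6 × 10⁻⁴)(+0.43) = 7.6 × 10⁻⁴ → stable
  194–240 m: −αΔT+βΔS = −(1.8 × 10⁻⁴)(+9.6)+(7.6 × 10⁻⁴)(+0.85) = -1.1 × 10⁻³ → UNSTABLE
  240–247 m: −αΔT+βΔS = −(1.8 × 10⁻⁴)(-10.2)+(7.6 × 10⁻⁴)(-0.31) = 1.6 × 10⁻³ → stable
The 194–240 m interval has Δρ < 0: lighter water underlies denser water.

194–240 m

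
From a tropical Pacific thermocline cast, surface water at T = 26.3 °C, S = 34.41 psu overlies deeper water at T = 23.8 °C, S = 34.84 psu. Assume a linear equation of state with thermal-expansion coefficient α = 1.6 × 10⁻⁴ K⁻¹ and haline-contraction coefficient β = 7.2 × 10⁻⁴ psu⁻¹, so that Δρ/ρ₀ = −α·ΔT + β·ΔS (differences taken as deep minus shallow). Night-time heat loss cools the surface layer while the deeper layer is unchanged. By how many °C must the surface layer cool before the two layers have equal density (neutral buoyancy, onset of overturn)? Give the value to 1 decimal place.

Neutral buoyancy requires Δρ = 0, i.e. −α(T_deep − T_surf′) + β(S_deep − S_surf) = 0.
T_surf′ = T_deep − (β/α)·ΔS = 23.8 − (7.2 × 10⁻⁴/1.6 × 10⁻⁴)·(+0.43) = 21.865 °C.
Cooling required: 26.3 − (21.865) = 4.435 °C.

4.4 °C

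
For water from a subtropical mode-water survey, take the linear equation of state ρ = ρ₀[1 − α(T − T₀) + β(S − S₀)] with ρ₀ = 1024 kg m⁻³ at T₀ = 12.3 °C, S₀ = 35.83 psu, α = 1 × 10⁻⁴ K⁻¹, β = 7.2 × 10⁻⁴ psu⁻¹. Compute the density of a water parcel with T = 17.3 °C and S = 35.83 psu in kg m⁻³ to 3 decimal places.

T − T₀ = +5.0 K, S − S₀ = +0.00 psu.
Bracket = 1 − α·(+5.0) + β·(+0.00) = 1 + (-5.00 × 10⁻⁴) = 0.9995000.
ρ = 1024 × 0.9995000 = 1023.488 kg m⁻³.

1023.488 kg m⁻³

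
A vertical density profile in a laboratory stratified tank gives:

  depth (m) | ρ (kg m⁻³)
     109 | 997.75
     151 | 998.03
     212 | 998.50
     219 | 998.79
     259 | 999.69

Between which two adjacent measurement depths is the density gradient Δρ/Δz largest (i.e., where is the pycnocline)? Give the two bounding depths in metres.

Compute the density gradient over each adjacent pair:
  109–151 m: Δρ/Δz = 0.28/42 = 6.7 × 10⁻³ kg m⁻⁴
  151–212 m: Δρ/Δz = 0.47/61 = 7.7 × 10⁻³ kg m⁻⁴
  212–219 m: Δρ/Δz = 0.29/7 = 0.041 kg m⁻⁴
  219–259 m: Δρ/Δz = 0.90/40 = 0.022 kg m⁻⁴
The largest gradient is in the 212–219 m interval — the pycnocline.

212–219 m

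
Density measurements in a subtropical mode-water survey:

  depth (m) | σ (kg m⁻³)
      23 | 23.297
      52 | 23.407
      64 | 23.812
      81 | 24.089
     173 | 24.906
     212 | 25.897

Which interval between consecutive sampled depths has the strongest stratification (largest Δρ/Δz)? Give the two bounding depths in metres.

52–64 m

Compute the density gradient over each adjacent pair:
  23–52 m: Δρ/Δz = 0.110/29 = 3.8 × 10⁻³ kg m⁻⁴
  52–64 m: Δρ/Δz = 0.405/12 = 0.034 kg m⁻⁴
  64–81 m: Δρ/Δz = 0.277/17 = 0.016 kg m⁻⁴
  81–173 m: Δρ/Δz = 0.817/92 = 8.9 × 10⁻³ kg m⁻⁴
  173–212 m: Δρ/Δz = 0.991/39 = 0.025 kg m⁻⁴
The largest gradient is in the 52–64 m interval — the pycnocline.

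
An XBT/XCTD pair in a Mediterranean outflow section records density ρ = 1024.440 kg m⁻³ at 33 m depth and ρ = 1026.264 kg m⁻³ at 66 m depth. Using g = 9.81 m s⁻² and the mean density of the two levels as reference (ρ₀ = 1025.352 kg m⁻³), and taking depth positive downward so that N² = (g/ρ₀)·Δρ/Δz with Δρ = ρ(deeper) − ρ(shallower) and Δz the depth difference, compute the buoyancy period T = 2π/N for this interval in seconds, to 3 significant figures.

273 s

Δρ = 1026.264 − 1024.440 = 1.824 kg m⁻³ over Δz = 66 − 33 = 33 m.
N² = (9.81/1025.352) × (1.824/33) = 5.2882 × 10⁻⁴ s⁻².
N = √(5.2882 × 10⁻⁴) = 0.022996 rad s⁻¹, so T = 2π/N = 273.23 s ≈ 273 s.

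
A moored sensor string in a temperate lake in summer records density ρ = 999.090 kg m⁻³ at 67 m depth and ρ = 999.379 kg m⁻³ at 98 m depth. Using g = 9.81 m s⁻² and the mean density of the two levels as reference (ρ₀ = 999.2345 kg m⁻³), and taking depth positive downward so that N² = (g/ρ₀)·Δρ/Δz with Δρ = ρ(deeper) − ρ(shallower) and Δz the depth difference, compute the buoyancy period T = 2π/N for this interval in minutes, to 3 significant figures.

Δρ = 999.379 − 999.090 = 0.289 kg m⁻³ over Δz = 98 − 67 = 31 m.
N² = (9.81/999.2345) × (0.289/31) = 9.1525 × 10⁻⁵ s⁻².
N = √(9.1525 × 10⁻⁵) = 9.5669 × 10⁻³ rad s⁻¹, so T = 2π/N = 656.76 s = 10.946 min ≈ 10.9 min.
Since Δρ > 0 the layer is stably stratified.

10.9 min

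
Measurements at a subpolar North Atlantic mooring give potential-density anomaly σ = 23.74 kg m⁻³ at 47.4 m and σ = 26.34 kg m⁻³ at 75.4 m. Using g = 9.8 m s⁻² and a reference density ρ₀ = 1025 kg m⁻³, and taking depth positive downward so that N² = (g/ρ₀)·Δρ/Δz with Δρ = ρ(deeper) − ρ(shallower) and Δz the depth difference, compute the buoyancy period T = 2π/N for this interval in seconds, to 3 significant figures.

Δρ = 1026.34 − 1023.74 = 2.60 kg m⁻³ over Δz = 75.4 − 47.4 = 28 m.
N² = (9.8/1025) × (2.60/28) = 8.8780 × 10⁻⁴ s⁻².
N = √(8.8780 × 10⁻⁴) = 0.029796 rad s⁻¹, so T = 2π/N = 210.87 s ≈ 211 s.

211 s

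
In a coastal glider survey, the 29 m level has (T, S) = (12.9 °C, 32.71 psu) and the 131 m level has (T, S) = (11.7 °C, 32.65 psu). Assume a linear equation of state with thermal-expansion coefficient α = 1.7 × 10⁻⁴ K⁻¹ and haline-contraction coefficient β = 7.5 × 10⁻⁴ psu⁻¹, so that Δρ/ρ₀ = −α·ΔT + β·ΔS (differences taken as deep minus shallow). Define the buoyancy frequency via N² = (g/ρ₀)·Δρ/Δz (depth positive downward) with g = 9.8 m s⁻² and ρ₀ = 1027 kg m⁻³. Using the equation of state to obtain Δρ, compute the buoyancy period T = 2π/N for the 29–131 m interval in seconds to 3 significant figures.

1.61 × 10³ s

ΔT = -1.2 K, ΔS = -0.06 psu (deep − shallow).
Δρ/ρ₀ = −αΔT + βΔS = 2.04 × 10⁻⁴ − 4.50 × 10⁻⁵ = 1.59 × 10⁻⁴, so Δρ ≈ 0.1633 kg m⁻³.
N² = (g/ρ₀)·Δρ/Δz = g·(Δρ/ρ₀)/Δz = 9.8 × 1.59 × 10⁻⁴ / 102 = 1.5276 × 10⁻⁵ s⁻².
N = √(1.5276 × 10⁻⁵) = 3.9085 × 10⁻³ rad s⁻¹ → T = 2π/N = 1.6076 × 10³ s ≈ 1.61 × 10³ s.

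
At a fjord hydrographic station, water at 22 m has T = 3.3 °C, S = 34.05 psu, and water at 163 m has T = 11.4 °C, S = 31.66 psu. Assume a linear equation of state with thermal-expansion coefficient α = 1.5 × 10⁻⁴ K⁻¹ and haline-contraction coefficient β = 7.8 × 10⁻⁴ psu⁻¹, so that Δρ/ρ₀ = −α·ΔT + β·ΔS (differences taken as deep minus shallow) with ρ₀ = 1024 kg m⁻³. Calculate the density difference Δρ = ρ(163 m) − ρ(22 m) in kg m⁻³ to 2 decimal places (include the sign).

-3.15 kg m⁻³

ΔT = +8.1 K, ΔS = -2.39 psu (deep − shallow).
Δρ/ρ₀ = −(1.5 × 10⁻⁴)(+8.1) + (7.8 × 10⁻⁴)(-2.39) = -3.0792 × 10⁻³.
Δρ = 1024 × (-3.0792 × 10⁻³) = -3.15 kg m⁻³.
Negative Δρ: lighter below, statically unstable.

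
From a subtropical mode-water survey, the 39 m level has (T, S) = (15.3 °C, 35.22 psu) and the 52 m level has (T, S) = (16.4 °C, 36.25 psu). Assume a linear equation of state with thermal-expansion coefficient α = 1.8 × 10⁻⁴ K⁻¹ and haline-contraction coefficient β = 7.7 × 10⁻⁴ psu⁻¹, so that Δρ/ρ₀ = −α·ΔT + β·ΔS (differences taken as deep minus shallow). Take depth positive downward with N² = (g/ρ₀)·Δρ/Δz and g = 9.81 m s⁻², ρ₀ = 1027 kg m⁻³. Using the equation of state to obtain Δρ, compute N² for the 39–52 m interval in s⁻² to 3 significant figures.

4.49 × 10⁻⁴ s⁻²

ΔT = +1.1 K, ΔS = +1.03 psu (deep − shallow).
Δρ/ρ₀ = −αΔT + βΔS = -1.98 × 10⁻⁴ + 7.931 × 10⁻⁴ = 5.951 × 10⁻⁴, so Δρ ≈ 0.6112 kg m⁻³.
N² = (g/ρ₀)·Δρ/Δz = g·(Δρ/ρ₀)/Δz = 9.81 × 5.951 × 10⁻⁴ / 13 = 4.4907 × 10⁻⁴ s⁻² ≈ 4.49 × 10⁻⁴ s⁻².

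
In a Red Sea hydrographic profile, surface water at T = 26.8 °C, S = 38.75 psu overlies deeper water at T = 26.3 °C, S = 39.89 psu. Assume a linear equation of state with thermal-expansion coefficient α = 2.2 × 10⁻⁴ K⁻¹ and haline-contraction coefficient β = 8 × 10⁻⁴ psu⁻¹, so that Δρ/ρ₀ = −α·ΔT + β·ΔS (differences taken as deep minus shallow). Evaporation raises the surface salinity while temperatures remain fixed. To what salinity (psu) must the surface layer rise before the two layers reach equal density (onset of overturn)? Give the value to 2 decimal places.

40.03 psu

Neutral buoyancy requires −α(T_deep − T_surf) + β(S_deep − S_surf′) = 0.
S_surf′ = S_deep − (α/β)·ΔT = 39.89 − (2.2 × 10⁻⁴/8 × 10⁻⁴)·(-0.5) = 40.0275 psu.
Increase required: 40.0275 − 38.75 = 1.2775 psu.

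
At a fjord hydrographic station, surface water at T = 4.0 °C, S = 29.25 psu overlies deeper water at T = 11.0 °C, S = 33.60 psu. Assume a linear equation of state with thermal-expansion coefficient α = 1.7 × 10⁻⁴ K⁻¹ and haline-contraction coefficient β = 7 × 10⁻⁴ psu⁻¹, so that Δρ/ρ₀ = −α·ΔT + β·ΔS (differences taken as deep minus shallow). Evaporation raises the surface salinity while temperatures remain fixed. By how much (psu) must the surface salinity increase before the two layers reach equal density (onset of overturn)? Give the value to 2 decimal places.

2.65 psu

Neutral buoyancy requires −α(T_deep − T_surf) + β(S_deep − S_surf′) = 0.
S_surf′ = S_deep − (α/β)·ΔT = 33.60 − (1.7 × 10⁻⁴/7 × 10⁻⁴)·(+7.0) = 31.9000 psu.
Increase required: 31.9000 − 29.25 = 2.6500 psu.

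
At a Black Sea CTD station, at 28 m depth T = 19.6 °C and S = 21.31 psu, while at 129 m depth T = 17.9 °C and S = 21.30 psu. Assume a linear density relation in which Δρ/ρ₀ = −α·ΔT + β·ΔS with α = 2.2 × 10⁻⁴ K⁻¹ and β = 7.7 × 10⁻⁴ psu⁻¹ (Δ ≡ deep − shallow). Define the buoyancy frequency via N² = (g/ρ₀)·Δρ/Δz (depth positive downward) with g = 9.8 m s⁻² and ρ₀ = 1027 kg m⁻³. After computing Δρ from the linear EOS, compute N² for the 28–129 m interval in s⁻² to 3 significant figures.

ΔT = -1.7 K, ΔS = -0.01 psu (deep − shallow).
Δρ/ρ₀ = −αΔT + βΔS = 3.74 × 10⁻⁴ − 7.70 × 10⁻⁶ = 3.663 × 10⁻⁴, so Δρ ≈ 0.3762 kg m⁻³.
N² = (g/ρ₀)·Δρ/Δz = g·(Δρ/ρ₀)/Δz = 9.8 × 3.663 × 10⁻⁴ / 101 = 3.5542 × 10⁻⁵ s⁻² ≈ 3.55 × 10⁻⁵ s⁻².

3.55 × 10⁻⁵ s⁻²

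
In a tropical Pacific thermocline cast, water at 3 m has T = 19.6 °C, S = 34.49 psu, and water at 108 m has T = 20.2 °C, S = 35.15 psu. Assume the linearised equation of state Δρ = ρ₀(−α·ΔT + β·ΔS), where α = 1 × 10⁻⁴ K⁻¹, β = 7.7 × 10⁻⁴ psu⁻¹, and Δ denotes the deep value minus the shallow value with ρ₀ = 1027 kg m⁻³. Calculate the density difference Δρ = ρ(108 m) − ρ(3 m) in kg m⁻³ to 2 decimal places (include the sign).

ΔT = +0.6 K, ΔS = +0.66 psu (deep − shallow).
Δρ/ρ₀ = −(1 × 10⁻⁴)(+0.6) + (7.7 × 10⁻⁴)(+0.66) = 4.482 × 10⁻⁴.
Δρ = 1027 × (4.482 × 10⁻⁴) = +0.46 kg m⁻³.
Positive Δρ: denser below, stable.

+0.46 kg m⁻³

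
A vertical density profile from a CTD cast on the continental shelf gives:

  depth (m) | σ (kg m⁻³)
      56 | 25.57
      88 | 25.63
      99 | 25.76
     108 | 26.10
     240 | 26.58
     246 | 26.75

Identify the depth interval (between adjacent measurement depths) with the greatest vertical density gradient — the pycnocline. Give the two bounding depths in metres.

99–108 m

Compute the density gradient over each adjacent pair:
  56–88 m: Δρ/Δz = 0.06/32 = 1.9 × 10⁻³ kg m⁻⁴
  88–99 m: Δρ/Δz = 0.13/11 = 0.012 kg m⁻⁴
  99–108 m: Δρ/Δz = 0.34/9 = 0.038 kg m⁻⁴
  108–240 m: Δρ/Δz = 0.48/132 = 3.6 × 10⁻³ kg m⁻⁴
  240–246 m: Δρ/Δz = 0.17/6 = 0.028 kg m⁻⁴
The largest gradient is in the 99–108 m interval — the pycnocline.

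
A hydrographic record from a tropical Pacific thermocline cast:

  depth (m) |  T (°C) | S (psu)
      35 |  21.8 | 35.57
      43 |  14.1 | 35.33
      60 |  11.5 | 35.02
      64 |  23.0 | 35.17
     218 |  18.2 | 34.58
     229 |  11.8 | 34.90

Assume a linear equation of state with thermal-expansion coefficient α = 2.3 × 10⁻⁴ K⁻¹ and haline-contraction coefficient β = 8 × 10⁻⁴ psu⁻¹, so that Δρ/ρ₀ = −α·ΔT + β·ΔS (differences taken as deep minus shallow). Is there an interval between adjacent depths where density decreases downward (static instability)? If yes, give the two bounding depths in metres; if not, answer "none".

Evaluate Δρ/ρ₀ = −αΔT + βΔS across each adjacent pair:
  35–43 m: −αΔT+βΔS = −(2.3 × 10⁻⁴)(-7.7)+(8 × 10⁻⁴)(-0.24) = 1.6 × 10⁻³ → stable
  43–60 m: −αΔT+βΔS = −(2.3 × 10⁻⁴)(-2.6)+(8 × 10⁻⁴)(-0.31) = 3.5 × 10⁻⁴ → stable
  60–64 m: −αΔT+βΔS = −(2.3 × 10⁻⁴)(+11.5)+(8 × 10⁻⁴)(+0.15) = -2.5 × 10⁻³ → UNSTABLE
  64–218 m: −αΔT+βΔS = −(2.3 × 10⁻⁴)(-4.8)+(8 × 10⁻⁴)(-0.59) = 6.3 × 10⁻⁴ → stable
  218–229 m: −αΔT+βΔS = −(2.3 × 10⁻⁴)(-6.4)+(8 × 10⁻⁴)(+0.32) = 1.7 × 10⁻³ → stable
The 60–64 m interval has Δρ < 0: lighter water underlies denser water.

60–64 m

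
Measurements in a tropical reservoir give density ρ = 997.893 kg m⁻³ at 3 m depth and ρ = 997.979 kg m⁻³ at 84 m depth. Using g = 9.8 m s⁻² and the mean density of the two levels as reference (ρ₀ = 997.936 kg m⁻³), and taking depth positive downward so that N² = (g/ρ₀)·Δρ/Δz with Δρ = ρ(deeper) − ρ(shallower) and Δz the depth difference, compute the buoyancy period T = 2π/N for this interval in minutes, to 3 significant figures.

32.4 min

Δρ = 997.979 − 997.893 = 0.086 kg m⁻³ over Δz = 84 − 3 = 81 m.
N² = (9.8/997.936) × (0.086/81) = 1.0426 × 10⁻⁵ s⁻².
N = √(1.0426 × 10⁻⁵) = 3.2289 × 10⁻³ rad s⁻¹, so T = 2π/N = 1.9459 × 10³ s = 32.432 min ≈ 32.4 min.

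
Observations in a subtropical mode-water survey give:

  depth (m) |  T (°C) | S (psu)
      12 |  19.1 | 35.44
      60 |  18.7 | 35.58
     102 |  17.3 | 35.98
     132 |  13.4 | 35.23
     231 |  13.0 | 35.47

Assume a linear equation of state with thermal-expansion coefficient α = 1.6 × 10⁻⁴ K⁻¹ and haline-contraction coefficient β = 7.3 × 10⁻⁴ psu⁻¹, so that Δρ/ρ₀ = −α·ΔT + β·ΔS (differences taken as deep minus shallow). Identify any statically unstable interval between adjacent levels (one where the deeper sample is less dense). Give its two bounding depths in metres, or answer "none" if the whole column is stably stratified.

none

Evaluate Δρ/ρ₀ = −αΔT + βΔS across each adjacent pair:
  12–60 m: −αΔT+βΔS = −(1.6 × 10⁻⁴)(-0.4)+(7.3 × 10⁻⁴)(+0.14) = 1.7 × 10⁻⁴ → stable
  60–102 m: −αΔT+βΔS = −(1.6 × 10⁻⁴)(-1.4)+(7.3 × 10⁻⁴)(+0.40) = 5.2 × 10⁻⁴ → stable
  102–132 m: −αΔT+βΔS = −(1.6 × 10⁻⁴)(-3.9)+(7.3 × 10⁻⁴)(-0.75) = 7.6 × 10⁻⁵ → stable
  132–231 m: −αΔT+βΔS = −(1.6 × 10⁻⁴)(-0.4)+(7.3 × 10⁻⁴)(+0.24) = 2.4 × 10⁻⁴ → stable
Every interval has Δρ > 0: the column is stably stratified throughout.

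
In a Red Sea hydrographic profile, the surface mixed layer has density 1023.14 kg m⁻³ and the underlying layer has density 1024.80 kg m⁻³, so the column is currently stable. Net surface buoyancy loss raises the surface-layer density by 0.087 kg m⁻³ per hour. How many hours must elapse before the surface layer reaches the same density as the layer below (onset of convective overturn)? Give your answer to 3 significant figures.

19.1 hours

Density deficit of the surface layer: 1024.80 − 1023.14 = 1.66 kg m⁻³.
Required change = 1.66 / 0.087 = 19.1 hours.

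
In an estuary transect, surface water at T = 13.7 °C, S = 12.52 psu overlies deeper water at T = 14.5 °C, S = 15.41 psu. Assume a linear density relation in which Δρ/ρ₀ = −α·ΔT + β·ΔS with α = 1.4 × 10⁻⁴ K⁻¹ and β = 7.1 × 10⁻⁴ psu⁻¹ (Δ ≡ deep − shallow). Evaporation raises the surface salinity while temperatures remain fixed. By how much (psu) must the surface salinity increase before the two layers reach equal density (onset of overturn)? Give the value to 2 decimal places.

2.73 psu

Neutral buoyancy requires −α(T_deep − T_surf) + β(S_deep − S_surf′) = 0.
S_surf′ = S_deep − (α/β)·ΔT = 15.41 − (1.4 × 10⁻⁴/7.1 × 10⁻⁴)·(+0.8) = 15.2523 psu.
Increase required: 15.2523 − 12.52 = 2.7323 psu.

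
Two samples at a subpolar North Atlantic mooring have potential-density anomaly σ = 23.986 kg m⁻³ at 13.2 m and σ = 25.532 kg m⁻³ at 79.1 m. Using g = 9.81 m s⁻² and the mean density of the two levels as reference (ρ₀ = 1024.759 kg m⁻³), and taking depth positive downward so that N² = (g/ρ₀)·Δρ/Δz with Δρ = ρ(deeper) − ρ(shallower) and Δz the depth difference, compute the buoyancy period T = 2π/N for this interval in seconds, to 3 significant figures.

419 s

Δρ = 1025.532 − 1023.986 = 1.546 kg m⁻³ over Δz = 79.1 − 13.2 = 65.9 m.
N² = (9.81/1024.759) × (1.546/65.9) = 2.2458 × 10⁻⁴ s⁻².
N = √(2.2458 × 10⁻⁴) = 0.014986 rad s⁻¹, so T = 2π/N = 419.27 s ≈ 419 s.
Since Δρ > 0 the layer is stably stratified.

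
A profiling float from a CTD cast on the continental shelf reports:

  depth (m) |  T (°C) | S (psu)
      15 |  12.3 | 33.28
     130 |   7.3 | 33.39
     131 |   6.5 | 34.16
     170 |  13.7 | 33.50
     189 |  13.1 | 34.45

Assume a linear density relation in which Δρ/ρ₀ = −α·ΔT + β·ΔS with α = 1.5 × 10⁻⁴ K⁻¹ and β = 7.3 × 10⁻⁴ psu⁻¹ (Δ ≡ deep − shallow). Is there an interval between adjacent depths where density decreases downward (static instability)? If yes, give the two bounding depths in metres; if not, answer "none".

131–170 m

Evaluate Δρ/ρ₀ = −αΔT + βΔS across each adjacent pair:
  15–130 m: −αΔT+βΔS = −(1.5 × 10⁻⁴)(-5.0)+(7.3 × 10⁻⁴)(+0.11) = 8.3 × 10⁻⁴ → stable
  130–131 m: −αΔT+βΔS = −(1.5 × 10⁻⁴)(-0.8)+(7.3 × 10⁻⁴)(+0.77) = 6.8 × 10⁻⁴ → stable
  131–170 m: −αΔT+βΔS = −(1.5 × 10⁻⁴)(+7.2)+(7.3 × 10⁻⁴)(-0.66) = -1.6 × 10⁻³ → UNSTABLE
  170–189 m: −αΔT+βΔS = −(1.5 × 10⁻⁴)(-0.6)+(7.3 × 10⁻⁴)(+0.95) = 7.8 × 10⁻⁴ → stable
The 131–170 m interval has Δρ < 0: lighter water underlies denser water.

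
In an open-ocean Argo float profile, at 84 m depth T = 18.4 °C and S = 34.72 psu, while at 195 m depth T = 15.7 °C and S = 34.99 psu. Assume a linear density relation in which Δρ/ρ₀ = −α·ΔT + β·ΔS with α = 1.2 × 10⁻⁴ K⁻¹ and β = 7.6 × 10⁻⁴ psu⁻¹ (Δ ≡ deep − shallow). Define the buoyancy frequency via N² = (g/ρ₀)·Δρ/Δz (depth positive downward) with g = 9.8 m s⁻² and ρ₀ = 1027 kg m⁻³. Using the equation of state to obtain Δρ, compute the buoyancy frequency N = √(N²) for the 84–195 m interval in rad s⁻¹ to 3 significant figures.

6.84 × 10⁻³ rad s⁻¹

ΔT = -2.7 K, ΔS = +0.27 psu (deep − shallow).
Δρ/ρ₀ = −αΔT + βΔS = 3.24 × 10⁻⁴ + 2.052 × 10⁻⁴ = 5.292 × 10⁻⁴, so Δρ ≈ 0.5435 kg m⁻³.
N² = (g/ρ₀)·Δρ/Δz = g·(Δρ/ρ₀)/Δz = 9.8 × 5.292 × 10⁻⁴ / 111 = 4.6722 × 10⁻⁵ s⁻².
N = √(4.6722 × 10⁻⁵) = 6.8353 × 10⁻³ rad s⁻¹ ≈ 6.84 × 10⁻³ rad s⁻¹.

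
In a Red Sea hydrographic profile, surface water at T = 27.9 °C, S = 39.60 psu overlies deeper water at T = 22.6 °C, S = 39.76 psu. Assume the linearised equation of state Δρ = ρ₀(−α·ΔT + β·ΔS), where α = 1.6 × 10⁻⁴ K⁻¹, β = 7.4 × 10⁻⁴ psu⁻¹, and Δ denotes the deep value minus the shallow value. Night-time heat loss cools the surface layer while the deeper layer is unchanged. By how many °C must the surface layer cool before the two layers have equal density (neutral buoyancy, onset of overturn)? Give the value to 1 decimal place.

Neutral buoyancy requires Δρ = 0, i.e. −α(T_deep − T_surf′) + β(S_deep − S_surf) = 0.
T_surf′ = T_deep − (β/α)·ΔS = 22.6 − (7.4 × 10⁻⁴/1.6 × 10⁻⁴)·(+0.16) = 21.860 °C.
Cooling required: 27.9 − (21.860) = 6.040 °C.

6.0 °C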